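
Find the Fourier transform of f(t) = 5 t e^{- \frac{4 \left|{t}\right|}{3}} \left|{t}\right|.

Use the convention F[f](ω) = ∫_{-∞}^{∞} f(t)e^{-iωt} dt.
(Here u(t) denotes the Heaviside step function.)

F(ω) = \frac{4860 i \omega \left(3 \omega^{2} - 16\right)}{\left(9 \omega^{2} + 16\right)^{3}}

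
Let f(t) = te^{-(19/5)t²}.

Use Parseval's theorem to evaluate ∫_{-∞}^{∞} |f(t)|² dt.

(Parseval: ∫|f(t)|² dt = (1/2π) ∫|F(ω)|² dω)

∫|f(t)|² dt = \frac{5 \sqrt{190} \sqrt{\pi}}{2888}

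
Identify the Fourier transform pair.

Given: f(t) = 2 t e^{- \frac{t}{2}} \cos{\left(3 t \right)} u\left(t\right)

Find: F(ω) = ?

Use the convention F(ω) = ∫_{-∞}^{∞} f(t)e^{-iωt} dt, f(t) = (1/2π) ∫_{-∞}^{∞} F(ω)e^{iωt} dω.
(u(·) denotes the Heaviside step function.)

F(ω) = \frac{8 \left(\left(2 i \omega + 1\right)^{2} - 36\right)}{\left(\left(2 i \omega + 1\right)^{2} + 36\right)^{2}}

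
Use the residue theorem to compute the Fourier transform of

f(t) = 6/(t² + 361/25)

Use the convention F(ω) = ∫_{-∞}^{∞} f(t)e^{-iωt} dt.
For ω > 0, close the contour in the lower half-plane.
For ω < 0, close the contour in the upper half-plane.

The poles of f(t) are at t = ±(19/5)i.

Let g(z) = f(z)e^{-iωz}; for large |z| the factor e^{-iωz} decays in the lower half-plane when ω > 0 and in the upper half-plane when ω < 0.

Case ω > 0 (lower half-plane, clockwise contour ⇒ F(ω) = -2πi·ΣRes):
  Res_{z = - \frac{19 i}{5}} g(z) = \frac{15 i e^{- \frac{19 \omega}{5}}}{19}
  F(ω) = -2πi·ΣRes = \frac{30 \pi e^{- \frac{19 \omega}{5}}}{19}

Case ω < 0 (upper half-plane, counterclockwise contour ⇒ F(ω) = +2πi·ΣRes):
  Res_{z = \frac{19 i}{5}} g(z) = - \frac{15 i e^{\frac{19 \omega}{5}}}{19}
  F(ω) = 2πi·ΣRes = \frac{30 \pi e^{\frac{19 \omega}{5}}}{19}

Both cases combine into a single formula in |ω|:

F(ω) = \frac{30 \pi e^{- \frac{19 \left|{\omega}\right|}{5}}}{19}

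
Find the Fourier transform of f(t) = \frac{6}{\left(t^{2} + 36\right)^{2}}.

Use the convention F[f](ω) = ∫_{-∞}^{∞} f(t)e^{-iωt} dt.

F(ω) = \frac{\pi \left(6 \left|{\omega}\right| + 1\right) e^{- 6 \left|{\omega}\right|}}{72}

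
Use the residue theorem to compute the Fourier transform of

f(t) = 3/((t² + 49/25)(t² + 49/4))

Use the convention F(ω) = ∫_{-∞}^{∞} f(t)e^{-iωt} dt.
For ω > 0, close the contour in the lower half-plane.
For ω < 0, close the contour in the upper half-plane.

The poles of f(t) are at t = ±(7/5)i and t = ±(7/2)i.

Let g(z) = f(z)e^{-iωz}; for large |z| the factor e^{-iωz} decays in the lower half-plane when ω > 0 and in the upper half-plane when ω < 0.

Case ω > 0 (lower half-plane, clockwise contour ⇒ F(ω) = -2πi·ΣRes):
  Res_{z = - \frac{7 i}{5}} g(z) = \frac{250 i e^{- \frac{7 \omega}{5}}}{2401}
  Res_{z = - \frac{7 i}{2}} g(z) = - \frac{100 i e^{- \frac{7 \omega}{2}}}{2401}
  F(ω) = -2πi·ΣRes = - \frac{200 \pi e^{- \frac{7 \omega}{2}}}{2401} + \frac{500 \pi e^{- \frac{7 \omega}{5}}}{2401}

Case ω < 0 (upper half-plane, counterclockwise contour ⇒ F(ω) = +2πi·ΣRes):
  Res_{z = \frac{7 i}{5}} g(z) = - \frac{250 i e^{\frac{7 \omega}{5}}}{2401}
  Res_{z = \frac{7 i}{2}} g(z) = \frac{100 i e^{\frac{7 \omega}{2}}}{2401}
  F(ω) = 2πi·ΣRes = \frac{100 \pi \left(5 e^{\frac{7 \omega}{5}} - 2 e^{\frac{7 \omega}{2}}\right)}{2401}

Both cases combine into a single formula in |ω|:

F(ω) = - \frac{200 \pi e^{- \frac{7 \left|{\omega}\right|}{2}}}{2401} + \frac{500 \pi e^{- \frac{7 \left|{\omega}\right|}{5}}}{2401}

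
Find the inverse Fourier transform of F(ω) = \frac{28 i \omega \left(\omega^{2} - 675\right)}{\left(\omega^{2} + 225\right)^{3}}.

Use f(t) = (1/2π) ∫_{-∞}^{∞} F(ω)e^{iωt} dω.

f(t) = 7 t e^{- 15 \left|{t}\right|} \left|{t}\right|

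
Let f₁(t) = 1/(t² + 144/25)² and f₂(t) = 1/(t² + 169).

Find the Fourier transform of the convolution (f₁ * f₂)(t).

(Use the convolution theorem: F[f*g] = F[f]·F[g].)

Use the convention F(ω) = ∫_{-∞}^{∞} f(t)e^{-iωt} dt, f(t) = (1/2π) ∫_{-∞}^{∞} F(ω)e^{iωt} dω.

F[f₁*f₂](ω) = \frac{25 \pi^{2} \left(12 \left|{\omega}\right| + 5\right) e^{- \frac{77 \left|{\omega}\right|}{5}}}{44928}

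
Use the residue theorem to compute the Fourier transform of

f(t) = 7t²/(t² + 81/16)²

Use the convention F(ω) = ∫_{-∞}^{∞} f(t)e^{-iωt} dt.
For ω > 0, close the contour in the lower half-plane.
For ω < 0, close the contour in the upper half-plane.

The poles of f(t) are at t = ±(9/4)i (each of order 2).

Let g(z) = f(z)e^{-iωz}; for large |z| the factor e^{-iωz} decays in the lower half-plane when ω > 0 and in the upper half-plane when ω < 0.

Case ω > 0 (lower half-plane, clockwise contour ⇒ F(ω) = -2πi·ΣRes):
  Res_{z = - \frac{9 i}{4}} g(z) = \frac{7 i \left(4 - 9 \omega\right) e^{- \frac{9 \omega}{4}}}{36} (pole of order 2)
  F(ω) = -2πi·ΣRes = \frac{7 \pi \left(4 - 9 \omega\right) e^{- \frac{9 \omega}{4}}}{18}

Case ω < 0 (upper half-plane, counterclockwise contour ⇒ F(ω) = +2πi·ΣRes):
  Res_{z = \frac{9 i}{4}} g(z) = \frac{7 i \left(- 9 \omega - 4\right) e^{\frac{9 \omega}{4}}}{36} (pole of order 2)
  F(ω) = 2πi·ΣRes = \frac{7 \pi \left(9 \omega + 4\right) e^{\frac{9 \omega}{4}}}{18}

Both cases combine into a single formula in |ω|:

F(ω) = \frac{7 \pi \left(4 - 9 \left|{\omega}\right|\right) e^{- \frac{9 \left|{\omega}\right|}{4}}}{18}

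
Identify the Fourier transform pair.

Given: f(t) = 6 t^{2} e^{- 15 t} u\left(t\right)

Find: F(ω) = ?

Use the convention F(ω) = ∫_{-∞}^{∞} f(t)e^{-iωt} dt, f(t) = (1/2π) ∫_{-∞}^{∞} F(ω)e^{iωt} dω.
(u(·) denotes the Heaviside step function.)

F(ω) = \frac{12}{\left(i \omega + 15\right)^{3}}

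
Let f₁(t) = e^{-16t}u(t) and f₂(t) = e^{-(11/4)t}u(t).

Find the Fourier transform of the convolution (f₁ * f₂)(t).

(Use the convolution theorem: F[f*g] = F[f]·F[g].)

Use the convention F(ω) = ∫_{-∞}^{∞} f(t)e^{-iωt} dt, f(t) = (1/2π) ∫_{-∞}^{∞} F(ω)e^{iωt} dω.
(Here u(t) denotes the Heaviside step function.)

F[f₁*f₂](ω) = \frac{4}{\left(i \omega + 16\right) \left(4 i \omega + 11\right)}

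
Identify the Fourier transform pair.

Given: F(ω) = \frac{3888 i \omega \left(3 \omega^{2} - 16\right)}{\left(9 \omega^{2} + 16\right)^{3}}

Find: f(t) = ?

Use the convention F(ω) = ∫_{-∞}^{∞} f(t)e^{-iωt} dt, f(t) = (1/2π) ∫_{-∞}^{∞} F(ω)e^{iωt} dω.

f(t) = 4 t e^{- \frac{4 \left|{t}\right|}{3}} \left|{t}\right|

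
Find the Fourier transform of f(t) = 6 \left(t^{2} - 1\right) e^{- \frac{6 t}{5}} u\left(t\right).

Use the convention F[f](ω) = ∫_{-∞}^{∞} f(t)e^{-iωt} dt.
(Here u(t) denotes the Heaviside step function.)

F(ω) = \frac{30 \left(250 i \omega - \left(5 i \omega + 6\right)^{3} + 300\right)}{\left(5 i \omega + 6\right)^{4}}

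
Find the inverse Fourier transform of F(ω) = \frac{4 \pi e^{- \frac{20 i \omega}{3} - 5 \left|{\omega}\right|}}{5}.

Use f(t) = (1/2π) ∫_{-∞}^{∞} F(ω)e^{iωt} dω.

f(t) = \frac{4}{\left(t - \frac{20}{3}\right)^{2} + 25}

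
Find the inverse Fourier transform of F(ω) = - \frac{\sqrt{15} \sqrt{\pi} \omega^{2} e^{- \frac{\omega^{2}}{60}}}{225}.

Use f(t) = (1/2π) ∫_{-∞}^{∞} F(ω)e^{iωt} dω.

f(t) = \left(60 t^{2} - 2\right) e^{- 15 t^{2}}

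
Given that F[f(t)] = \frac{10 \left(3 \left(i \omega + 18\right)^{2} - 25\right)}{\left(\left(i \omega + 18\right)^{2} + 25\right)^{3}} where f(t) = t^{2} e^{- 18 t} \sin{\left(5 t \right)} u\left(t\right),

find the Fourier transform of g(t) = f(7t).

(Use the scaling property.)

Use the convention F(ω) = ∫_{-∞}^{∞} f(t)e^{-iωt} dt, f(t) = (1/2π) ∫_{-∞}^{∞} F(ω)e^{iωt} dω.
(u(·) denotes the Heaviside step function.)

F[g](ω) = \frac{3430 \left(3 \left(i \omega + 126\right)^{2} - 1225\right)}{\left(\left(i \omega + 126\right)^{2} + 1225\right)^{3}}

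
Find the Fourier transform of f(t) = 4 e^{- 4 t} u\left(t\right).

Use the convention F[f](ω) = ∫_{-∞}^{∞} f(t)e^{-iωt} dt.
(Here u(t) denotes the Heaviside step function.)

F(ω) = \frac{4}{i \omega + 4}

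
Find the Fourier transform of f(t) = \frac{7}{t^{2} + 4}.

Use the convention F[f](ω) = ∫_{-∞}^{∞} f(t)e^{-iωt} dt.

F(ω) = \frac{7 \pi e^{- 2 \left|{\omega}\right|}}{2}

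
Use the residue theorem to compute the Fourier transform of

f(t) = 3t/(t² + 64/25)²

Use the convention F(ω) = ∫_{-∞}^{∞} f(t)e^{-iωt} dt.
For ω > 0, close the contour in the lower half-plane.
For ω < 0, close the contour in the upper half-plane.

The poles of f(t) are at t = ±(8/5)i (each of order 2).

Let g(z) = f(z)e^{-iωz}; for large |z| the factor e^{-iωz} decays in the lower half-plane when ω > 0 and in the upper half-plane when ω < 0.

Case ω > 0 (lower half-plane, clockwise contour ⇒ F(ω) = -2πi·ΣRes):
  Res_{z = - \frac{8 i}{5}} g(z) = \frac{15 \omega e^{- \frac{8 \omega}{5}}}{32} (pole of order 2)
  F(ω) = -2πi·ΣRes = - \frac{15 i \pi \omega e^{- \frac{8 \omega}{5}}}{16}

Case ω < 0 (upper half-plane, counterclockwise contour ⇒ F(ω) = +2πi·ΣRes):
  Res_{z = \frac{8 i}{5}} g(z) = - \frac{15 \omega e^{\frac{8 \omega}{5}}}{32} (pole of order 2)
  F(ω) = 2πi·ΣRes = - \frac{15 i \pi \omega e^{\frac{8 \omega}{5}}}{16}

Both cases combine into a single formula in |ω|:

F(ω) = - \frac{15 i \pi \omega e^{- \frac{8 \left|{\omega}\right|}{5}}}{16}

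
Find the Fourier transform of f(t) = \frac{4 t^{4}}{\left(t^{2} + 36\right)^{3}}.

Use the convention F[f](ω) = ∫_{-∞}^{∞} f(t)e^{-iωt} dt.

F(ω) = \frac{\pi \left(12 \omega^{2} - 10 \left|{\omega}\right| + 1\right) e^{- 6 \left|{\omega}\right|}}{4}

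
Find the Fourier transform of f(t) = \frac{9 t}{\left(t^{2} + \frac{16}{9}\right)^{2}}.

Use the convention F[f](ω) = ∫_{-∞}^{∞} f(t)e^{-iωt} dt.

F(ω) = - \frac{27 i \pi \omega e^{- \frac{4 \left|{\omega}\right|}{3}}}{8}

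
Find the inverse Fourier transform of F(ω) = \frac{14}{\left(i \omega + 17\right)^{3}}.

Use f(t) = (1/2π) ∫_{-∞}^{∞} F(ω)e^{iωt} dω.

f(t) = 7 t^{2} e^{- 17 t} u\left(t\right)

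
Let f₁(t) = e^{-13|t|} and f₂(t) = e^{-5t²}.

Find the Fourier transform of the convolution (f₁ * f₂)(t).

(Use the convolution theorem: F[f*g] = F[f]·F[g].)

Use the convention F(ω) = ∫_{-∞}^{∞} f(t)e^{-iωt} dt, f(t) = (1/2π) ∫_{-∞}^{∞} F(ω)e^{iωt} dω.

F[f₁*f₂](ω) = \frac{26 \sqrt{5} \sqrt{\pi} e^{- \frac{\omega^{2}}{20}}}{5 \left(\omega^{2} + 169\right)}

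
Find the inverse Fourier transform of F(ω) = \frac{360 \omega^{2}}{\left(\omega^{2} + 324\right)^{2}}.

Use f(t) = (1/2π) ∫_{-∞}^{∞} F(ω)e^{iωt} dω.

f(t) = 5 \left(1 - 18 \left|{t}\right|\right) e^{- 18 \left|{t}\right|}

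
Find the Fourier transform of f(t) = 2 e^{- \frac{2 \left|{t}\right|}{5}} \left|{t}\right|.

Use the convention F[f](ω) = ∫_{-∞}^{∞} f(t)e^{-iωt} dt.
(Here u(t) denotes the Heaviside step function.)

F(ω) = \frac{100 \left(4 - 25 \omega^{2}\right)}{\left(25 \omega^{2} + 4\right)^{2}}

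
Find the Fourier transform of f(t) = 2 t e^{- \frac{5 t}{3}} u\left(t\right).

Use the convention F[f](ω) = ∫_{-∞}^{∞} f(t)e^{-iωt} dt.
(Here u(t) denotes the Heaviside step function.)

F(ω) = \frac{18}{\left(3 i \omega + 5\right)^{2}}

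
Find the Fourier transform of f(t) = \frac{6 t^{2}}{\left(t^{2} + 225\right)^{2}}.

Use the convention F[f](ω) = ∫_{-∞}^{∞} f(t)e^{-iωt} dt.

F(ω) = \frac{\pi \left(1 - 15 \left|{\omega}\right|\right) e^{- 15 \left|{\omega}\right|}}{5}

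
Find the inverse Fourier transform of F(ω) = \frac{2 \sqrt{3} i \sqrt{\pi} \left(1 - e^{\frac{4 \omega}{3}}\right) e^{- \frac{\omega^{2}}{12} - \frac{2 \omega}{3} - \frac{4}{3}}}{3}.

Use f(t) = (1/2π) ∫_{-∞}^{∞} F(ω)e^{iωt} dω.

f(t) = 4 e^{- 3 t^{2}} \sin{\left(4 t \right)}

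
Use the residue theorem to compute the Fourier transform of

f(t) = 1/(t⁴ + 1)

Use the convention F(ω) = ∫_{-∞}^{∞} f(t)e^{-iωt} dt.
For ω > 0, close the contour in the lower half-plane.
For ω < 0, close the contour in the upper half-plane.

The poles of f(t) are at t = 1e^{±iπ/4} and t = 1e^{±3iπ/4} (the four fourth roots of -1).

Let g(z) = f(z)e^{-iωz}; for large |z| the factor e^{-iωz} decays in the lower half-plane when ω > 0 and in the upper half-plane when ω < 0.

Case ω > 0 (lower half-plane, clockwise contour ⇒ F(ω) = -2πi·ΣRes):
  Res_{z = - \frac{\sqrt{2}}{2} - \frac{\sqrt{2} i}{2}} g(z) = \frac{\sqrt{2} i \left(1 - i\right) e^{\frac{\sqrt{2} \omega \left(-1 + i\right)}{2}}}{8}
  Res_{z = \frac{\sqrt{2}}{2} - \frac{\sqrt{2} i}{2}} g(z) = \frac{\sqrt{2} i \left(1 + i\right) e^{- \frac{\sqrt{2} \omega \left(1 + i\right)}{2}}}{8}
  F(ω) = -2πi·ΣRes = \frac{\sqrt{2} \pi \left(1 - i\right) \left(e^{\sqrt{2} i \omega} + i\right) e^{- \frac{\sqrt{2} \omega \left(1 + i\right)}{2}}}{4} = \pi e^{- \frac{\sqrt{2} \omega}{2}} \sin{\left(\frac{\sqrt{2} \omega}{2} + \frac{\pi}{4} \right)}

Case ω < 0 (upper half-plane, counterclockwise contour ⇒ F(ω) = +2πi·ΣRes):
  Res_{z = \frac{\sqrt{2}}{2} + \frac{\sqrt{2} i}{2}} g(z) = \frac{\sqrt{2} i \left(-1 + i\right) e^{\frac{\sqrt{2} \omega \left(1 - i\right)}{2}}}{8}
  Res_{z = - \frac{\sqrt{2}}{2} + \frac{\sqrt{2} i}{2}} g(z) = \frac{\sqrt{2} \left(1 - i\right) e^{\frac{\sqrt{2} \omega \left(1 + i\right)}{2}}}{8}
  F(ω) = 2πi·ΣRes = - \frac{\sqrt{2} i \pi \left(i \left(1 - i\right) e^{\frac{\sqrt{2} \omega \left(1 - i\right)}{2}} - \left(1 - i\right) e^{\frac{\sqrt{2} \omega \left(1 + i\right)}{2}}\right)}{4} = \pi e^{\frac{\sqrt{2} \omega}{2}} \cos{\left(\frac{\sqrt{2} \omega}{2} + \frac{\pi}{4} \right)}

Both cases combine into a single formula in |ω|:

F(ω) = \pi e^{- \frac{\sqrt{2} \left|{\omega}\right|}{2}} \sin{\left(\frac{\sqrt{2} \left|{\omega}\right|}{2} + \frac{\pi}{4} \right)}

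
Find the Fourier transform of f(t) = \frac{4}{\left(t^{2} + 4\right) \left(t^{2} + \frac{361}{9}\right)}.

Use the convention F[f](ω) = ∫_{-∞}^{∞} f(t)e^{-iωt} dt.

F(ω) = \frac{18 \pi e^{- 2 \left|{\omega}\right|}}{325} - \frac{108 \pi e^{- \frac{19 \left|{\omega}\right|}{3}}}{6175}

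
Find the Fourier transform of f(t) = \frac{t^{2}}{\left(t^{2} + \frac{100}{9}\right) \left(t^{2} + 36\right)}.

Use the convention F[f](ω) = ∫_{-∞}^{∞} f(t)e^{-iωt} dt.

F(ω) = \frac{27 \pi e^{- 6 \left|{\omega}\right|}}{112} - \frac{15 \pi e^{- \frac{10 \left|{\omega}\right|}{3}}}{112}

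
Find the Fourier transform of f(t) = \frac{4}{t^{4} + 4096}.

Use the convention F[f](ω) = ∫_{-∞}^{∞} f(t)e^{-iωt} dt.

F(ω) = \frac{\pi e^{- 4 \sqrt{2} \left|{\omega}\right|} \sin{\left(4 \sqrt{2} \left|{\omega}\right| + \frac{\pi}{4} \right)}}{128}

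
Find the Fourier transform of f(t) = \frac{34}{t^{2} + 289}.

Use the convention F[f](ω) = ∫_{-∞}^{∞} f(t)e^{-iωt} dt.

F(ω) = 2 \pi e^{- 17 \left|{\omega}\right|}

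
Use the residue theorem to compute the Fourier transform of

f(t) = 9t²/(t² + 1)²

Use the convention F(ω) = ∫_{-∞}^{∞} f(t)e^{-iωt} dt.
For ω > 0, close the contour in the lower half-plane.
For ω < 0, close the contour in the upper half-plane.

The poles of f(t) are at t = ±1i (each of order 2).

Let g(z) = f(z)e^{-iωz}; for large |z| the factor e^{-iωz} decays in the lower half-plane when ω > 0 and in the upper half-plane when ω < 0.

Case ω > 0 (lower half-plane, clockwise contour ⇒ F(ω) = -2πi·ΣRes):
  Res_{z = - i} g(z) = \frac{9 i \left(1 - \omega\right) e^{- \omega}}{4} (pole of order 2)
  F(ω) = -2πi·ΣRes = \frac{9 \pi \left(1 - \omega\right) e^{- \omega}}{2}

Case ω < 0 (upper half-plane, counterclockwise contour ⇒ F(ω) = +2πi·ΣRes):
  Res_{z = i} g(z) = \frac{9 i \left(- \omega - 1\right) e^{\omega}}{4} (pole of order 2)
  F(ω) = 2πi·ΣRes = \frac{9 \pi \left(\omega + 1\right) e^{\omega}}{2}

Both cases combine into a single formula in |ω|:

F(ω) = \frac{9 \pi \left(1 - \left|{\omega}\right|\right) e^{- \left|{\omega}\right|}}{2}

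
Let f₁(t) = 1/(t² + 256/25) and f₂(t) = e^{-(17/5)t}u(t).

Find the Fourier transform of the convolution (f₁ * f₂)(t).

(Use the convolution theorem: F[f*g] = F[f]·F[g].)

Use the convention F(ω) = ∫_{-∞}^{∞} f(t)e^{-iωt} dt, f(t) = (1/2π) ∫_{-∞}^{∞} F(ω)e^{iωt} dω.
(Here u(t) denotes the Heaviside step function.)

F[f₁*f₂](ω) = \frac{25 \pi e^{- \frac{16 \left|{\omega}\right|}{5}}}{16 \left(5 i \omega + 17\right)}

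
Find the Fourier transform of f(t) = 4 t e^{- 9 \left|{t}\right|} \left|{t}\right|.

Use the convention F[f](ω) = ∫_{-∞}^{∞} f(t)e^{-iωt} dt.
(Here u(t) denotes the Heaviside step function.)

F(ω) = \frac{16 i \omega \left(\omega^{2} - 243\right)}{\left(\omega^{2} + 81\right)^{3}}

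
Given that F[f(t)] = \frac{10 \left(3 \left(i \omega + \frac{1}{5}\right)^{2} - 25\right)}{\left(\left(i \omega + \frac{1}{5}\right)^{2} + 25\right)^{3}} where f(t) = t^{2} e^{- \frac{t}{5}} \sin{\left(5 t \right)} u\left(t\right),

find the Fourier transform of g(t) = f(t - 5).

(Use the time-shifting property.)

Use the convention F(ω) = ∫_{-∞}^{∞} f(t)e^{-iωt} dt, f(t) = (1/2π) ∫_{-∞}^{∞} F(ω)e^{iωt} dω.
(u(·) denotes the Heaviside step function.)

F[g](ω) = \frac{6250 \left(3 \left(5 i \omega + 1\right)^{2} - 625\right) e^{- 5 i \omega}}{\left(\left(5 i \omega + 1\right)^{2} + 625\right)^{3}}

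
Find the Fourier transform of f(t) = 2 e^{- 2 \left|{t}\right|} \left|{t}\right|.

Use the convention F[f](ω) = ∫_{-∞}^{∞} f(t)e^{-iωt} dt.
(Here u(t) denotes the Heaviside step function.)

F(ω) = \frac{4 \left(4 - \omega^{2}\right)}{\left(\omega^{2} + 4\right)^{2}}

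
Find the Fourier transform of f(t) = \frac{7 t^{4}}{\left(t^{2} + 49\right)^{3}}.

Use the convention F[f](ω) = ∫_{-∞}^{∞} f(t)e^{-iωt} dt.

F(ω) = \frac{\pi \left(49 \omega^{2} - 35 \left|{\omega}\right| + 3\right) e^{- 7 \left|{\omega}\right|}}{8}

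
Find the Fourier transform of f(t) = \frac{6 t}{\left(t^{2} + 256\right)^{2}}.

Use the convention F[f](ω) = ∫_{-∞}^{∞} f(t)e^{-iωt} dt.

F(ω) = - \frac{3 i \pi \omega e^{- 16 \left|{\omega}\right|}}{16}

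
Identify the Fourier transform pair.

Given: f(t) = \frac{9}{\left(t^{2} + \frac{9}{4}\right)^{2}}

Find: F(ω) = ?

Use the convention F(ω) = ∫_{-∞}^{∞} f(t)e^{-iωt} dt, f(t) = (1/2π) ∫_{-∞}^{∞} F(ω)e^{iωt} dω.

F(ω) = \frac{2 \pi \left(3 \left|{\omega}\right| + 2\right) e^{- \frac{3 \left|{\omega}\right|}{2}}}{3}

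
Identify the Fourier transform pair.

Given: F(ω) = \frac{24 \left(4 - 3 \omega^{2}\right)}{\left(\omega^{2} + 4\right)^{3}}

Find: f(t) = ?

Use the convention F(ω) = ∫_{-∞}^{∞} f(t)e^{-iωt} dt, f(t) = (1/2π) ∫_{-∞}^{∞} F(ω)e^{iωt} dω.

f(t) = 3 t^{2} e^{- 2 \left|{t}\right|}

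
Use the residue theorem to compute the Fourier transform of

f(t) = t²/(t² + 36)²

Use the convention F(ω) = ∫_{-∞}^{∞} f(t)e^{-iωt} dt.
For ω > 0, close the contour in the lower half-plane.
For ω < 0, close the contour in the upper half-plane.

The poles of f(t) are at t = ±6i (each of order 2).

Let g(z) = f(z)e^{-iωz}; for large |z| the factor e^{-iωz} decays in the lower half-plane when ω > 0 and in the upper half-plane when ω < 0.

Case ω > 0 (lower half-plane, clockwise contour ⇒ F(ω) = -2πi·ΣRes):
  Res_{z = - 6 i} g(z) = \frac{i \left(1 - 6 \omega\right) e^{- 6 \omega}}{24} (pole of order 2)
  F(ω) = -2πi·ΣRes = \frac{\pi \left(1 - 6 \omega\right) e^{- 6 \omega}}{12}

Case ω < 0 (upper half-plane, counterclockwise contour ⇒ F(ω) = +2πi·ΣRes):
  Res_{z = 6 i} g(z) = \frac{i \left(- 6 \omega - 1\right) e^{6 \omega}}{24} (pole of order 2)
  F(ω) = 2πi·ΣRes = \frac{\pi \left(6 \omega + 1\right) e^{6 \omega}}{12}

Both cases combine into a single formula in |ω|:

F(ω) = \frac{\pi \left(1 - 6 \left|{\omega}\right|\right) e^{- 6 \left|{\omega}\right|}}{12}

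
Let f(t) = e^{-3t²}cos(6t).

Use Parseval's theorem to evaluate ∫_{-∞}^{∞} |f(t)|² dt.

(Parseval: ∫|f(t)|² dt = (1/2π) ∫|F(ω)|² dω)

∫|f(t)|² dt = \frac{\sqrt{6} \sqrt{\pi} \left(1 + e^{6}\right)}{12 e^{6}}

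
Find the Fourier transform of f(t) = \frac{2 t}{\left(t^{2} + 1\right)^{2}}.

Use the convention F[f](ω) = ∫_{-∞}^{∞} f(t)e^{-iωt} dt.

F(ω) = - i \pi \omega e^{- \left|{\omega}\right|}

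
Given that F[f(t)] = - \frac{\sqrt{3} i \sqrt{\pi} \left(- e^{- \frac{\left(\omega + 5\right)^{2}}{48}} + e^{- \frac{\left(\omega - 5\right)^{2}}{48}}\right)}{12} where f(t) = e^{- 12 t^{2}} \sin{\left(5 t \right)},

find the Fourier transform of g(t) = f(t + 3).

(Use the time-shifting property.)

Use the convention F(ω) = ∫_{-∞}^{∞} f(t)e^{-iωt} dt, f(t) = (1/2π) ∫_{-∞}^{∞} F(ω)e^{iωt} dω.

F[g](ω) = \frac{\sqrt{3} i \sqrt{\pi} \left(1 - e^{\frac{5 \omega}{12}}\right) e^{- \frac{\omega^{2}}{48} - \frac{5 \omega}{24} + 3 i \omega - \frac{25}{48}}}{12}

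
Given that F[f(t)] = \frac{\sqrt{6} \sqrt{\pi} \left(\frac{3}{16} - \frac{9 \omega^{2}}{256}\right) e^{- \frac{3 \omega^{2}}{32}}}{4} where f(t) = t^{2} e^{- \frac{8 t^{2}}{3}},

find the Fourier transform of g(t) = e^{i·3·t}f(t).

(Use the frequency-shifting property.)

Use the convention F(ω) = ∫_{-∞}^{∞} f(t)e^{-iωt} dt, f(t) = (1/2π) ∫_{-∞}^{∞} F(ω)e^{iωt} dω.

F[g](ω) = \frac{3 \sqrt{6} \sqrt{\pi} \left(16 - 3 \left(\omega - 3\right)^{2}\right) e^{- \frac{3 \left(\omega - 3\right)^{2}}{32}}}{1024}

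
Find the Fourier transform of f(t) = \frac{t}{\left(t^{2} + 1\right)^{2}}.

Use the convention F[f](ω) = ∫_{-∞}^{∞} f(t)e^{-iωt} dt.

F(ω) = - \frac{i \pi \omega e^{- \left|{\omega}\right|}}{2}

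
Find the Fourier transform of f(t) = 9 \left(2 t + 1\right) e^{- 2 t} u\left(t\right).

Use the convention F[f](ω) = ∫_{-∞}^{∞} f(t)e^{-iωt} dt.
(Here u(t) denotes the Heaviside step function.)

F(ω) = \frac{9 \left(- i \omega - 4\right)}{\omega^{2} - 4 i \omega - 4}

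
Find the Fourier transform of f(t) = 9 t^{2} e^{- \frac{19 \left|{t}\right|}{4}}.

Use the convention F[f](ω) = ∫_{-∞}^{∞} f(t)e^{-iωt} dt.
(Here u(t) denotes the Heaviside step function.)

F(ω) = \frac{43776 \left(361 - 48 \omega^{2}\right)}{\left(16 \omega^{2} + 361\right)^{3}}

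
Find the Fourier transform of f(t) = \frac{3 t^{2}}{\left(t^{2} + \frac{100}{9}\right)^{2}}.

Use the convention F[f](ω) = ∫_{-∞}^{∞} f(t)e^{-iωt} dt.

F(ω) = \frac{3 \pi \left(3 - 10 \left|{\omega}\right|\right) e^{- \frac{10 \left|{\omega}\right|}{3}}}{20}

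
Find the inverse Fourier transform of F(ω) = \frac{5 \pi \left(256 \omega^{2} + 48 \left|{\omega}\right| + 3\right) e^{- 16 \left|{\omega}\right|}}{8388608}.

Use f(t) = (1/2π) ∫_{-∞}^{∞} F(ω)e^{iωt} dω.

f(t) = \frac{5}{\left(t^{2} + 256\right)^{3}}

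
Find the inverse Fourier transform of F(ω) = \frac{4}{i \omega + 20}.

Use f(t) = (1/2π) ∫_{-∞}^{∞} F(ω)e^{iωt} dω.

f(t) = 4 e^{- 20 t} u\left(t\right)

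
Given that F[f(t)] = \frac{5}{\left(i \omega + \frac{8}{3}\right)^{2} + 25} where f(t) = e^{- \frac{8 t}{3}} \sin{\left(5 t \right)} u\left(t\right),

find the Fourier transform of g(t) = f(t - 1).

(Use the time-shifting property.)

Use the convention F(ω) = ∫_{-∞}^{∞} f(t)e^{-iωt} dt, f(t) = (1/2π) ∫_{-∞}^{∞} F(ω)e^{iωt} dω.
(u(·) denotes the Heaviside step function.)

F[g](ω) = \frac{45 e^{- i \omega}}{\left(3 i \omega + 8\right)^{2} + 225}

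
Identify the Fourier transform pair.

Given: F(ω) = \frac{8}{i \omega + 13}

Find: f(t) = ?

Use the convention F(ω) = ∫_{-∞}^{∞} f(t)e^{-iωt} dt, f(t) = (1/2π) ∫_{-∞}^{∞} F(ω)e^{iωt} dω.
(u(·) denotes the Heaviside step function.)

f(t) = 8 e^{- 13 t} u\left(t\right)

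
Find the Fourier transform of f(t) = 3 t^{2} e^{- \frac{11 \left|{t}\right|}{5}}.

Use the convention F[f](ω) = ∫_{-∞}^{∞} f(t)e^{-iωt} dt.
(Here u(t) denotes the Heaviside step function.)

F(ω) = \frac{16500 \left(121 - 75 \omega^{2}\right)}{\left(25 \omega^{2} + 121\right)^{3}}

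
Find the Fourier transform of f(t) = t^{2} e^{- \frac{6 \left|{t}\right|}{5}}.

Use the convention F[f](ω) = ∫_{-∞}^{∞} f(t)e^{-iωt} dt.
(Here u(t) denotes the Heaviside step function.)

F(ω) = \frac{9000 \left(12 - 25 \omega^{2}\right)}{\left(25 \omega^{2} + 36\right)^{3}}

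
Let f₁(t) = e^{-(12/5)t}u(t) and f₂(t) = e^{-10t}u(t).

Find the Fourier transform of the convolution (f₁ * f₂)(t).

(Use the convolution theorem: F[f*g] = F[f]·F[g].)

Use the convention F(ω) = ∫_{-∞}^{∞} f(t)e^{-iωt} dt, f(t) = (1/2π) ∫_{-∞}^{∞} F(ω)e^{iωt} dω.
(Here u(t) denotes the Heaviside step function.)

F[f₁*f₂](ω) = \frac{5}{\left(i \omega + 10\right) \left(5 i \omega + 12\right)}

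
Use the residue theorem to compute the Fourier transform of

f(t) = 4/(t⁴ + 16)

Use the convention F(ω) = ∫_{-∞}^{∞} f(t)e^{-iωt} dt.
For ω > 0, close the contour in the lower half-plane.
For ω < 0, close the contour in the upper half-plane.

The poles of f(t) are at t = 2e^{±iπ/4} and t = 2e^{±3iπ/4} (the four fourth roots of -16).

Let g(z) = f(z)e^{-iωz}; for large |z| the factor e^{-iωz} decays in the lower half-plane when ω > 0 and in the upper half-plane when ω < 0.

Case ω > 0 (lower half-plane, clockwise contour ⇒ F(ω) = -2πi·ΣRes):
  Res_{z = - \sqrt{2} - \sqrt{2} i} g(z) = \frac{\sqrt{2} i \left(1 - i\right) e^{\sqrt{2} \omega \left(-1 + i\right)}}{16}
  Res_{z = \sqrt{2} - \sqrt{2} i} g(z) = \frac{\sqrt{2} i \left(1 + i\right) e^{- \sqrt{2} \omega \left(1 + i\right)}}{16}
  F(ω) = -2πi·ΣRes = \frac{\sqrt{2} \pi \left(1 - i\right) \left(e^{2 \sqrt{2} i \omega} + i\right) e^{- \sqrt{2} \omega \left(1 + i\right)}}{8} = \frac{\pi e^{- \sqrt{2} \omega} \sin{\left(\sqrt{2} \omega + \frac{\pi}{4} \right)}}{2}

Case ω < 0 (upper half-plane, counterclockwise contour ⇒ F(ω) = +2πi·ΣRes):
  Res_{z = \sqrt{2} + \sqrt{2} i} g(z) = \frac{\sqrt{2} i \left(-1 + i\right) e^{\sqrt{2} \omega \left(1 - i\right)}}{16}
  Res_{z = - \sqrt{2} + \sqrt{2} i} g(z) = \frac{\sqrt{2} \left(1 - i\right) e^{\sqrt{2} \omega \left(1 + i\right)}}{16}
  F(ω) = 2πi·ΣRes = - \frac{\sqrt{2} i \pi \left(i \left(1 - i\right) e^{\sqrt{2} \omega \left(1 - i\right)} - \left(1 - i\right) e^{\sqrt{2} \omega \left(1 + i\right)}\right)}{8} = \frac{\pi e^{\sqrt{2} \omega} \cos{\left(\sqrt{2} \omega + \frac{\pi}{4} \right)}}{2}

Both cases combine into a single formula in |ω|:

F(ω) = \frac{\pi e^{- \sqrt{2} \left|{\omega}\right|} \sin{\left(\sqrt{2} \left|{\omega}\right| + \frac{\pi}{4} \right)}}{2}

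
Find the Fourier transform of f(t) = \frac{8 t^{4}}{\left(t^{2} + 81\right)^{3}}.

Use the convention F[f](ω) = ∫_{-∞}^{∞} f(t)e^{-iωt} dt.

F(ω) = \frac{\pi \left(27 \omega^{2} - 15 \left|{\omega}\right| + 1\right) e^{- 9 \left|{\omega}\right|}}{3}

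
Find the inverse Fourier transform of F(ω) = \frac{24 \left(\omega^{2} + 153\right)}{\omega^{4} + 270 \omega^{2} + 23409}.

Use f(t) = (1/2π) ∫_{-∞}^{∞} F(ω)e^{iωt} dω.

f(t) = e^{- 12 \left|{t}\right|} \cos{\left(3 \left|{t}\right| \right)}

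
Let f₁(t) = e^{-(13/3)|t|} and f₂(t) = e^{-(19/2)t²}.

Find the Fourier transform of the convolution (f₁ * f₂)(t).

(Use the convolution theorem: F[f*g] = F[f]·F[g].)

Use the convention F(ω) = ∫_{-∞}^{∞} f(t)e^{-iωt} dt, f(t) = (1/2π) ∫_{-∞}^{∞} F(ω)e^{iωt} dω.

F[f₁*f₂](ω) = \frac{78 \sqrt{38} \sqrt{\pi} e^{- \frac{\omega^{2}}{38}}}{19 \left(9 \omega^{2} + 169\right)}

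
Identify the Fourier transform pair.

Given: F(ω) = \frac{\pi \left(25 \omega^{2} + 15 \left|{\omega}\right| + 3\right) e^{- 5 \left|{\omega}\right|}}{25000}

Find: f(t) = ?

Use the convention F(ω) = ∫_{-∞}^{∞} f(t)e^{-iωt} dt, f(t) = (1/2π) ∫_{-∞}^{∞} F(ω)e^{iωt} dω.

f(t) = \frac{1}{\left(t^{2} + 25\right)^{3}}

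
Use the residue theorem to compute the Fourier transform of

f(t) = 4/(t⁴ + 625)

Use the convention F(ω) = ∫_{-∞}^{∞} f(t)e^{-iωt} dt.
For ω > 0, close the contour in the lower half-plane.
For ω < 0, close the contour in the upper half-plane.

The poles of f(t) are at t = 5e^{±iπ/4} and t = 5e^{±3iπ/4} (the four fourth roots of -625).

Let g(z) = f(z)e^{-iωz}; for large |z| the factor e^{-iωz} decays in the lower half-plane when ω > 0 and in the upper half-plane when ω < 0.

Case ω > 0 (lower half-plane, clockwise contour ⇒ F(ω) = -2πi·ΣRes):
  Res_{z = - \frac{5 \sqrt{2}}{2} - \frac{5 \sqrt{2} i}{2}} g(z) = \frac{\sqrt{2} i \left(1 - i\right) e^{\frac{5 \sqrt{2} \omega \left(-1 + i\right)}{2}}}{250}
  Res_{z = \frac{5 \sqrt{2}}{2} - \frac{5 \sqrt{2} i}{2}} g(z) = \frac{\sqrt{2} i \left(1 + i\right) e^{- \frac{5 \sqrt{2} \omega \left(1 + i\right)}{2}}}{250}
  F(ω) = -2πi·ΣRes = \frac{\sqrt{2} \pi \left(\left(1 - i\right) e^{5 \sqrt{2} i \omega} + 1 + i\right) e^{- \frac{5 \sqrt{2} \omega \left(1 + i\right)}{2}}}{125} = \frac{4 \pi e^{- \frac{5 \sqrt{2} \omega}{2}} \sin{\left(\frac{5 \sqrt{2} \omega}{2} + \frac{\pi}{4} \right)}}{125}

Case ω < 0 (upper half-plane, counterclockwise contour ⇒ F(ω) = +2πi·ΣRes):
  Res_{z = \frac{5 \sqrt{2}}{2} + \frac{5 \sqrt{2} i}{2}} g(z) = \frac{\sqrt{2} i \left(-1 + i\right) e^{\frac{5 \sqrt{2} \omega \left(1 - i\right)}{2}}}{250}
  Res_{z = - \frac{5 \sqrt{2}}{2} + \frac{5 \sqrt{2} i}{2}} g(z) = \frac{\sqrt{2} \left(1 - i\right) e^{\frac{5 \sqrt{2} \omega \left(1 + i\right)}{2}}}{250}
  F(ω) = 2πi·ΣRes = - \frac{\sqrt{2} i \pi \left(i \left(1 - i\right) e^{\frac{5 \sqrt{2} \omega \left(1 - i\right)}{2}} - \left(1 - i\right) e^{\frac{5 \sqrt{2} \omega \left(1 + i\right)}{2}}\right)}{125} = \frac{4 \pi e^{\frac{5 \sqrt{2} \omega}{2}} \cos{\left(\frac{5 \sqrt{2} \omega}{2} + \frac{\pi}{4} \right)}}{125}

Both cases combine into a single formula in |ω|:

F(ω) = \frac{4 \pi e^{- \frac{5 \sqrt{2} \left|{\omega}\right|}{2}} \sin{\left(\frac{5 \sqrt{2} \left|{\omega}\right|}{2} + \frac{\pi}{4} \right)}}{125}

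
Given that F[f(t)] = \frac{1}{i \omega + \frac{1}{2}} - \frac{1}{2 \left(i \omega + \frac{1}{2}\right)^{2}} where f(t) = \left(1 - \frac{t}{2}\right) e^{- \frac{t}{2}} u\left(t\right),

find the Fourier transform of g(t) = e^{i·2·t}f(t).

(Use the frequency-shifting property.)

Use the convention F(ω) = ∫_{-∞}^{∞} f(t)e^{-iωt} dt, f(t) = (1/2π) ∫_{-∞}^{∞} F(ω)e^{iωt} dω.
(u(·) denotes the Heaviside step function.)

F[g](ω) = \frac{4 i \left(2 - \omega\right)}{4 \omega^{2} - 4 \omega \left(4 + i\right) + 15 + 8 i}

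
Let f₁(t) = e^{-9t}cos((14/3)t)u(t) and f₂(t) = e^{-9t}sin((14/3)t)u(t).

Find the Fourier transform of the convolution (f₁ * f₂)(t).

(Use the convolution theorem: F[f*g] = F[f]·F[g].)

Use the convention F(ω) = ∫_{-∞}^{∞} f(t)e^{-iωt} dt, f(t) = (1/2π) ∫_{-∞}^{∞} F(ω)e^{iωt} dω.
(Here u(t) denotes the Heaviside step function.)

F[f₁*f₂](ω) = \frac{378 \left(i \omega + 9\right)}{\left(9 \left(i \omega + 9\right)^{2} + 196\right)^{2}}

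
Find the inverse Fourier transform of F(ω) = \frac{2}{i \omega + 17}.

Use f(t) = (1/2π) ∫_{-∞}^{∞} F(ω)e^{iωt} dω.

f(t) = 2 e^{- 17 t} u\left(t\right)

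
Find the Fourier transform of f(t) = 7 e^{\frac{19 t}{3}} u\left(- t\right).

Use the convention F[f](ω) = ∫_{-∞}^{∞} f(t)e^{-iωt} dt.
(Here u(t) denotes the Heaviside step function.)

F(ω) = - \frac{21}{3 i \omega - 19}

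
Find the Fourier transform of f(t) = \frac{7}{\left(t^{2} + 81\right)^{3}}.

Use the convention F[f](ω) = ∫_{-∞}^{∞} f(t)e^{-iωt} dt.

F(ω) = \frac{7 \pi \left(27 \omega^{2} + 9 \left|{\omega}\right| + 1\right) e^{- 9 \left|{\omega}\right|}}{157464}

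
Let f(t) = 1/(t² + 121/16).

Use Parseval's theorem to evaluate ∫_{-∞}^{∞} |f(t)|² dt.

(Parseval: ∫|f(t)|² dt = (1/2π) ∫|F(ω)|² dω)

∫|f(t)|² dt = \frac{32 \pi}{1331}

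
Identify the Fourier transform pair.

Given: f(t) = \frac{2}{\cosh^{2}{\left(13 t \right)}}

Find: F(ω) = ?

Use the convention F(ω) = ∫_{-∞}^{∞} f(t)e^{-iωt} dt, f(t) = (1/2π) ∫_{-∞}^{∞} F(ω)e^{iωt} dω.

F(ω) = \frac{2 \pi \omega}{169 \sinh{\left(\frac{\pi \omega}{26} \right)}}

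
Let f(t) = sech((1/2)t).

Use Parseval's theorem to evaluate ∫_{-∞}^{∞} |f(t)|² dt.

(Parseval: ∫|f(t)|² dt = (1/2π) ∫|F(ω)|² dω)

∫|f(t)|² dt = 4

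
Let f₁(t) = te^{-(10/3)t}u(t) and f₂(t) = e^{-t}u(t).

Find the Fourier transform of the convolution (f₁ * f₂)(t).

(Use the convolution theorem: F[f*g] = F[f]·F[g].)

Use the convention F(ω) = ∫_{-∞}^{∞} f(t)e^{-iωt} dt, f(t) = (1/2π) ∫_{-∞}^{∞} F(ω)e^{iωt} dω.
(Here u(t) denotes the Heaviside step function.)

F[f₁*f₂](ω) = \frac{9}{\left(i \omega + 1\right) \left(3 i \omega + 10\right)^{2}}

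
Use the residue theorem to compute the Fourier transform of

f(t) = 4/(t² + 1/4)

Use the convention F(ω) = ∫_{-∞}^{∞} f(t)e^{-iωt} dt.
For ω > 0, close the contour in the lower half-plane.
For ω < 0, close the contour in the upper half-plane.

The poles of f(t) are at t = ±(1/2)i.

Let g(z) = f(z)e^{-iωz}; for large |z| the factor e^{-iωz} decays in the lower half-plane when ω > 0 and in the upper half-plane when ω < 0.

Case ω > 0 (lower half-plane, clockwise contour ⇒ F(ω) = -2πi·ΣRes):
  Res_{z = - \frac{i}{2}} g(z) = 4 i e^{- \frac{\omega}{2}}
  F(ω) = -2πi·ΣRes = 8 \pi e^{- \frac{\omega}{2}}

Case ω < 0 (upper half-plane, counterclockwise contour ⇒ F(ω) = +2πi·ΣRes):
  Res_{z = \frac{i}{2}} g(z) = - 4 i e^{\frac{\omega}{2}}
  F(ω) = 2πi·ΣRes = 8 \pi e^{\frac{\omega}{2}}

Both cases combine into a single formula in |ω|:

F(ω) = 8 \pi e^{- \frac{\left|{\omega}\right|}{2}}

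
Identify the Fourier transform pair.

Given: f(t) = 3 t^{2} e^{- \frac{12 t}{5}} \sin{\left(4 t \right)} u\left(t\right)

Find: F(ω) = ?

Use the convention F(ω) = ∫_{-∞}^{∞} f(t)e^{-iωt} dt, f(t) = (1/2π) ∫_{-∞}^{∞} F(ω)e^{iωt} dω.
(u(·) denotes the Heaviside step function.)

F(ω) = \frac{15000 \left(3 \left(5 i \omega + 12\right)^{2} - 400\right)}{\left(\left(5 i \omega + 12\right)^{2} + 400\right)^{3}}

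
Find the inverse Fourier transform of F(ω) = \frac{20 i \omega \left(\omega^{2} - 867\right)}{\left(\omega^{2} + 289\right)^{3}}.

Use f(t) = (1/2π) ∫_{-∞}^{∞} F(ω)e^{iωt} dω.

f(t) = 5 t e^{- 17 \left|{t}\right|} \left|{t}\right|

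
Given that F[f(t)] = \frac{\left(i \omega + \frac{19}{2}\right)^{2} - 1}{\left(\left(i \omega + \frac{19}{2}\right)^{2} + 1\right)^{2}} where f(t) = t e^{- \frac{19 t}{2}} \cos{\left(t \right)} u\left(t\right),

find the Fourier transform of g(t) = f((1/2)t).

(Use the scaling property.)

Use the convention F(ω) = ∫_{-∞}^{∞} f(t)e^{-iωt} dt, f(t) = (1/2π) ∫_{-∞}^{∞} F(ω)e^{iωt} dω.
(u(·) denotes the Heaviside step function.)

F[g](ω) = \frac{8 \left(\left(4 i \omega + 19\right)^{2} - 4\right)}{\left(\left(4 i \omega + 19\right)^{2} + 4\right)^{2}}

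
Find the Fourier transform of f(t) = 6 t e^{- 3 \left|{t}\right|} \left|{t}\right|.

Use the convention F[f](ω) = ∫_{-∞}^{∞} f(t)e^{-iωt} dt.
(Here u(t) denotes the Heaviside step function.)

F(ω) = \frac{24 i \omega \left(\omega^{2} - 27\right)}{\left(\omega^{2} + 9\right)^{3}}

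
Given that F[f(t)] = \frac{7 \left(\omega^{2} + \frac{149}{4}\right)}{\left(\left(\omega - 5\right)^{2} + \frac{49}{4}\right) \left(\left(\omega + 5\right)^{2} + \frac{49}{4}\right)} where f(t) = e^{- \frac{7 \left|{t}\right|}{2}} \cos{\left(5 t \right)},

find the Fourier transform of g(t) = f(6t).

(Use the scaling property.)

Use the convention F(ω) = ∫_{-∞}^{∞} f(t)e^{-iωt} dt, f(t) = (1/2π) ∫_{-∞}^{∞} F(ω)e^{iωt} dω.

F[g](ω) = \frac{42 \left(\omega^{2} + 1341\right)}{\omega^{4} - 918 \omega^{2} + 1798281}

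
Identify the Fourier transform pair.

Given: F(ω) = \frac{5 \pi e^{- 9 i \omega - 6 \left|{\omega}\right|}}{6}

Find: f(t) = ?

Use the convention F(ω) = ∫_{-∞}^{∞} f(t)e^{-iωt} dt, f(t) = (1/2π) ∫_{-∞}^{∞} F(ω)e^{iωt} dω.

f(t) = \frac{5}{\left(t - 9\right)^{2} + 36}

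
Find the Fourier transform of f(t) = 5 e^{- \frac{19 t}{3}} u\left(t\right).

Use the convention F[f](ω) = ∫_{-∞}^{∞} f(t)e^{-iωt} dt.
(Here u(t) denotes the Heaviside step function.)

F(ω) = \frac{15}{3 i \omega + 19}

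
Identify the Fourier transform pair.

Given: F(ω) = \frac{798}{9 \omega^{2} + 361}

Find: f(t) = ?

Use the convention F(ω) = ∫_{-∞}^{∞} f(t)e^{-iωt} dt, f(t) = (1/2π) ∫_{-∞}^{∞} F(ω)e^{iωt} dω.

f(t) = 7 e^{- \frac{19 \left|{t}\right|}{3}}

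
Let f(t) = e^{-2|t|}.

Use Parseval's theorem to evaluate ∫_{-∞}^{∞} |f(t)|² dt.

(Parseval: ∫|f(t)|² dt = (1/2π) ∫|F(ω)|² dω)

∫|f(t)|² dt = \frac{1}{2}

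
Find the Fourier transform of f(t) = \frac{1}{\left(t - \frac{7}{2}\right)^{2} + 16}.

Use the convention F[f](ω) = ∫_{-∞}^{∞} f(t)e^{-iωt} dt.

F(ω) = \frac{\pi e^{- \frac{7 i \omega}{2} - 4 \left|{\omega}\right|}}{4}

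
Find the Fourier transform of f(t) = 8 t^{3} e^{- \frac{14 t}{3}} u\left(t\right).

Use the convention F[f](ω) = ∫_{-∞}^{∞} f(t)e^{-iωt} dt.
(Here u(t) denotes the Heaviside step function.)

F(ω) = \frac{3888}{\left(3 i \omega + 14\right)^{4}}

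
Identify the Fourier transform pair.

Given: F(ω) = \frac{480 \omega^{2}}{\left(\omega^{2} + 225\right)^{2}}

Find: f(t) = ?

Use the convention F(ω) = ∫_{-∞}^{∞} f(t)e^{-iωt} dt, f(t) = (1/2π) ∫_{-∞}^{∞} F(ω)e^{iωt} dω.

f(t) = 8 \left(1 - 15 \left|{t}\right|\right) e^{- 15 \left|{t}\right|}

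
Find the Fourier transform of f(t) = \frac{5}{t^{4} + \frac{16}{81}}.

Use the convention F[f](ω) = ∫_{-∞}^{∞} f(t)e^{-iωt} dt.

F(ω) = \frac{135 \pi e^{- \frac{\sqrt{2} \left|{\omega}\right|}{3}} \sin{\left(\frac{\sqrt{2} \left|{\omega}\right|}{3} + \frac{\pi}{4} \right)}}{8}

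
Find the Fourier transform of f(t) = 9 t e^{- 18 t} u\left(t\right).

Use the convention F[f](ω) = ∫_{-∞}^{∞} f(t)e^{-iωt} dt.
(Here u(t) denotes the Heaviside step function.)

F(ω) = \frac{9}{\left(i \omega + 18\right)^{2}}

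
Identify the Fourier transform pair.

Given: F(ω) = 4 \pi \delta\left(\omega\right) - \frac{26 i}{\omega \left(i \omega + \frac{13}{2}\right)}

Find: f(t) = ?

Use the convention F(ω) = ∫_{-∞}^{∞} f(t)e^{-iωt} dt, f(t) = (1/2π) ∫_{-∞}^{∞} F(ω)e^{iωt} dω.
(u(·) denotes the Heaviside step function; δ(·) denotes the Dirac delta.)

f(t) = 4 \left(1 - e^{- \frac{13 t}{2}}\right) u\left(t\right)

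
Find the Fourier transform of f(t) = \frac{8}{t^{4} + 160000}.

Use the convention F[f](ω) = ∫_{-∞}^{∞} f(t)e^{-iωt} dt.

F(ω) = \frac{\pi e^{- 10 \sqrt{2} \left|{\omega}\right|} \sin{\left(10 \sqrt{2} \left|{\omega}\right| + \frac{\pi}{4} \right)}}{1000}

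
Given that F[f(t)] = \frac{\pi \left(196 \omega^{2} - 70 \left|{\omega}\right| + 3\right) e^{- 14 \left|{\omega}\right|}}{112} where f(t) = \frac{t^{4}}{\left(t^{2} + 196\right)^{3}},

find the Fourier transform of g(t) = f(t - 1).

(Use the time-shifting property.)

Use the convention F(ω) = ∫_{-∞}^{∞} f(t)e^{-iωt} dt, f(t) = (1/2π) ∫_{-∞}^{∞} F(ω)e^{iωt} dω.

F[g](ω) = \frac{\pi \left(196 \omega^{2} - 70 \left|{\omega}\right| + 3\right) e^{- i \omega - 14 \left|{\omega}\right|}}{112}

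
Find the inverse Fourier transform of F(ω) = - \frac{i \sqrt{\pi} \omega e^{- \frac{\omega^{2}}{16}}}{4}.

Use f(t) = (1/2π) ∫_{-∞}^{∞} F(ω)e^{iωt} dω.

f(t) = 4 t e^{- 4 t^{2}}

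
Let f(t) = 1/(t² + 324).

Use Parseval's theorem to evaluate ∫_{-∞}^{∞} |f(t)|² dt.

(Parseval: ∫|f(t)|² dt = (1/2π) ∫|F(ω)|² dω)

∫|f(t)|² dt = \frac{\pi}{11664}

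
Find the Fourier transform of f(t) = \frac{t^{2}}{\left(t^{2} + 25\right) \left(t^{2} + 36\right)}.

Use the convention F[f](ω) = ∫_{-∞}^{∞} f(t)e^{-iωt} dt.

F(ω) = \frac{\pi \left(6 - 5 e^{\left|{\omega}\right|}\right) e^{- 6 \left|{\omega}\right|}}{11}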